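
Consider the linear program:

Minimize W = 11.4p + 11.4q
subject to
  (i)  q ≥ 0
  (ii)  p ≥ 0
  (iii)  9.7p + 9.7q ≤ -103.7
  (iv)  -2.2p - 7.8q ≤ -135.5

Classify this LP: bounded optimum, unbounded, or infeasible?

The boundaries q = 0 and -2.2p - 7.8q = -135.5 meet at (1355/22, 0), but that point violates 9.7p + 9.7q ≤ -103.7. Every candidate vertex is excluded by some other constraint, so the feasible region is empty.

infeasible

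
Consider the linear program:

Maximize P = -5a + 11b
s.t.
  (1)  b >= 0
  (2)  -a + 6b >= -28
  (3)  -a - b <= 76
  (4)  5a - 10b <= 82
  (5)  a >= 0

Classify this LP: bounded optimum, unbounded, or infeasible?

From the feasible point (82/5, 0), moving in the direction (0, 1) keeps every constraint satisfied while P increases without bound.

unbounded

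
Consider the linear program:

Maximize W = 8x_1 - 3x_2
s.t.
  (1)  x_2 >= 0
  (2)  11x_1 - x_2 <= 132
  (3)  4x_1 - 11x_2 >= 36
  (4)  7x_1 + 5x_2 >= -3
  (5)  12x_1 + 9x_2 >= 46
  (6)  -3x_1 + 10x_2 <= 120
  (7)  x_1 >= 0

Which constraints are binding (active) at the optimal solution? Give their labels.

(1) and (2)

Extreme points and W = 8x_1 - 3x_2:
  (12, 0) → W = 96
  (9, 0) → W = 72
  (472/39, 44/39) → W = 3644/39

The maximum is at (12, 0). Substituting into each constraint, equality holds for (1) and (2); the remaining constraints have slack.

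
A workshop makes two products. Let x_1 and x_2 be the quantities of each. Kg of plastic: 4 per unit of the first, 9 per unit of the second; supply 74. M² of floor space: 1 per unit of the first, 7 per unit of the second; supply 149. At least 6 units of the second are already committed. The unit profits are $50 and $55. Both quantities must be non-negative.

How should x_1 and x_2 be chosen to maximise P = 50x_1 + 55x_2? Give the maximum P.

Corner points and P = 50x_1 + 55x_2:
  (0, 74/9) → P = 4070/9
  (0, 6) → P = 330
  (5, 6) → P = 580

x_1 = 5, x_2 = 6, maximum P = 580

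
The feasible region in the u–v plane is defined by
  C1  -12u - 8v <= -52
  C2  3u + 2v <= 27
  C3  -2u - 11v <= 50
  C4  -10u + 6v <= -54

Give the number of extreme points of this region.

4

Of the 5 pairwise boundary intersections, those satisfying every inequality are:
  (243/29, -176/29)
  (93/19, -16/19)
  (397/29, -204/29)
  (135/19, 54/19)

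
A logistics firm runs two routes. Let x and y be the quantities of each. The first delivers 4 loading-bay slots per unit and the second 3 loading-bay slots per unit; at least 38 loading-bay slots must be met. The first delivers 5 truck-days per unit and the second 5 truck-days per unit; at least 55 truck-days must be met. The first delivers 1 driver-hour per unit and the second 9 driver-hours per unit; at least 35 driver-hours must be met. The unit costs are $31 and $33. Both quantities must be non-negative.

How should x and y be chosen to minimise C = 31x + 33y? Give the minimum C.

Corner points and C = 31x + 33y:
  (0, 38/3) → C = 418
  (35, 0) → C = 1085
  (5, 6) → C = 353
  (8, 3) → C = 347
The feasible region is unbounded (it extends along (0, 1), (1, 0)), but C strictly increases along every unbounded feasible direction, so there is no improving ray and the minimum is attained at a vertex.

The binding constraints are 5x + 5y = 55 and x + 9y = 35.
Solving simultaneously gives x = 8, y = 3.

x = 8, y = 3, minimum C = 347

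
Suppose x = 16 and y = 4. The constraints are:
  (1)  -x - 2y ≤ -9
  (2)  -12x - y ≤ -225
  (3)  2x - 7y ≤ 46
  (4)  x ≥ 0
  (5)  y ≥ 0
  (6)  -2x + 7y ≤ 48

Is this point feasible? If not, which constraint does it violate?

not feasible — violates (2)

Constraint (2): -12x - y = -196, which is not ≤ -225. All other constraints are satisfied.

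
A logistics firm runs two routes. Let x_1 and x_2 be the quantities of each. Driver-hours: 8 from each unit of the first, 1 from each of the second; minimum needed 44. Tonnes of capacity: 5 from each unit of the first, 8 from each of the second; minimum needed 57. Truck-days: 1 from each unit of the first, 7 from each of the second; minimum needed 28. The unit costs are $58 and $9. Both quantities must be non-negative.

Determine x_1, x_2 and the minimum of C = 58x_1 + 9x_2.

x_1 = 5, x_2 = 4, minimum C = 326

Corner points and C = 58x_1 + 9x_2:
  (0, 44) → C = 396
  (28, 0) → C = 1624
  (5, 4) → C = 326
  (175/27, 83/27) → C = 10897/27
The feasible region is unbounded (it extends along (0, 1), (1, 0)), but C strictly increases along every unbounded feasible direction, so there is no improving ray and the minimum is attained at a vertex.

The optimum lies where 8x_1 + x_2 = 44 and 5x_1 + 8x_2 = 57.
Solving simultaneously gives x_1 = 5, x_2 = 4.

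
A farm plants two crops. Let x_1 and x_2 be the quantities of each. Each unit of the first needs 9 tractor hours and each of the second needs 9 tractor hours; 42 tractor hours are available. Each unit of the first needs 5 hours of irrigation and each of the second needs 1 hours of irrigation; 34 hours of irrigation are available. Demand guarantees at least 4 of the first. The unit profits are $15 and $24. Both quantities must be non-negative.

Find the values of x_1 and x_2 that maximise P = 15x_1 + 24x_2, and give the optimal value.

x_1 = 4, x_2 = 2/3, maximum P = 76

Extreme points and P = 15x_1 + 24x_2:
  (14/3, 0) → P = 70
  (4, 0) → P = 60
  (4, 2/3) → P = 76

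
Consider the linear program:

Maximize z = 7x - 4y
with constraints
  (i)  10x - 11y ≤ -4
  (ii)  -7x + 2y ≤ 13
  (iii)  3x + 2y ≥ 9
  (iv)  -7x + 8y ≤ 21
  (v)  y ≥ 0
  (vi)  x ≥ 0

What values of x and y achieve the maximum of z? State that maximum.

x = 199/3, y = 182/3, maximum z = 665/3

Vertices and z = 7x - 4y:
  (91/53, 102/53) → z = 229/53
  (199/3, 182/3) → z = 665/3
  (15/19, 63/19) → z = -147/19

At the optimal vertex, 10x - 11y = -4 and -7x + 8y = 21.
Solving simultaneously gives x = 199/3, y = 182/3.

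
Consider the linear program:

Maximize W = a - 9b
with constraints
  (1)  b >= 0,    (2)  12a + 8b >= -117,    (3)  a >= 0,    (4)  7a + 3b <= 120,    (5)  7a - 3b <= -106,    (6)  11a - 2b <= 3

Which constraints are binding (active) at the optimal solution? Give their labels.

Corner points and W = a - 9b:
  (0, 40) → W = -360
  (0, 106/3) → W = -318
  (1, 113/3) → W = -338

The maximum is at (0, 106/3). Substituting into each constraint, equality holds for (3) and (5); the remaining constraints have slack.

(3) and (5)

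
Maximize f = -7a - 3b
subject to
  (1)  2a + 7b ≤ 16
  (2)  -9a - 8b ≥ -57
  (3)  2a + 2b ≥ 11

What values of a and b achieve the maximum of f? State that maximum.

Extreme points and f = -7a - 3b:
  (271/47, 30/47) → f = -1987/47
  (9/2, 1) → f = -69/2
  (13, -15/2) → f = -137/2

The optimum lies where 2a + 7b = 16 and 2a + 2b = 11.
Solving simultaneously gives a = 9/2, b = 1.

a = 9/2, b = 1, maximum f = -69/2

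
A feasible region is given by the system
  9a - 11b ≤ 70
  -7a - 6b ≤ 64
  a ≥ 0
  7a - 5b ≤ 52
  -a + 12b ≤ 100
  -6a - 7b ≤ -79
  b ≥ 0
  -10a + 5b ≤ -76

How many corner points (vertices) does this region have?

The feasible vertices (each the meet of two boundaries and inside every other half-plane) are:
  (1124/79, 752/79)
  (759/79, 241/79)
  (1412/115, 1076/115)
  (927/100, 167/50)

4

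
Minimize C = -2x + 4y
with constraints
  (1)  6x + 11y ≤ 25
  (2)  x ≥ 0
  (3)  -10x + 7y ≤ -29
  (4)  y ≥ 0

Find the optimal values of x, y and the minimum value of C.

x = 25/6, y = 0, minimum C = -25/3

Feasible corners and C = -2x + 4y:
  (13/4, 1/2) → C = -9/2
  (25/6, 0) → C = -25/3
  (29/10, 0) → C = -29/5

The binding constraints are 6x + 11y = 25 and y = 0.
Solving simultaneously gives x = 25/6, y = 0.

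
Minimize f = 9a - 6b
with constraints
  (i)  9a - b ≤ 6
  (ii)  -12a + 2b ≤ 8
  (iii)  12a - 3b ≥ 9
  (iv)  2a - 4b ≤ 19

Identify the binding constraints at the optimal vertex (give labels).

Corner points and f = 9a - 6b:
  (3/5, -3/5) → f = 9
  (5/34, -159/34) → f = 999/34
  (-1/2, -5) → f = 51/2

The minimum is at (3/5, -3/5). Substituting into each constraint, equality holds for (i) and (iii); the remaining constraints have slack.

(i) and (iii)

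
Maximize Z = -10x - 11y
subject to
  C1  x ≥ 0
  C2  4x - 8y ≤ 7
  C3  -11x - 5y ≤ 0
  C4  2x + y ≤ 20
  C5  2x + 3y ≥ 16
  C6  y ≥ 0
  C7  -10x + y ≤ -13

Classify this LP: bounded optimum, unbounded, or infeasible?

Corner points and Z = -10x - 11y:
  (167/20, 33/10) → Z = -599/5
  (149/28, 25/14) → Z = -510/7
  (11/4, 29/2) → Z = -187
  (55/32, 67/16) → Z = -253/4
The feasible region has finitely many vertices and no improving ray; the maximum is -253/4 at (55/32, 67/16).

bounded optimum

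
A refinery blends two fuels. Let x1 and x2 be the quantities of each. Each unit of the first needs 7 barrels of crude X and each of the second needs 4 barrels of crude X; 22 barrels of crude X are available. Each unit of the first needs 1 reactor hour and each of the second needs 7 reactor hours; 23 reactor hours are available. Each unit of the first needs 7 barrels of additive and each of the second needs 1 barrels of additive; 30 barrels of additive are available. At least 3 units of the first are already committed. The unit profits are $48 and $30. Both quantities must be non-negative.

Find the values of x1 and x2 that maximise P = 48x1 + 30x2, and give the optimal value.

x1 = 3, x2 = 1/4, maximum P = 303/2

Extreme points and P = 48x1 + 30x2:
  (22/7, 0) → P = 1056/7
  (3, 0) → P = 144
  (3, 1/4) → P = 303/2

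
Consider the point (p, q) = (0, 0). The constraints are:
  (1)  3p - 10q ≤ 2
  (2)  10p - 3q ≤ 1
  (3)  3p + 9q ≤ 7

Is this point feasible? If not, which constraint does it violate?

(1): 0 ≤ 2 ✓
(2): 0 ≤ 1 ✓
(3): 0 ≤ 7 ✓

feasible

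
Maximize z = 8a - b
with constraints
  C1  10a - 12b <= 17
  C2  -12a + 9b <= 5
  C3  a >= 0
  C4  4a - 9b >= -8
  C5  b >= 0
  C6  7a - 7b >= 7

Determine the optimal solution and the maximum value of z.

a = 83/14, b = 74/21, maximum z = 922/21

At the optimal vertex, 10a - 12b = 17 and 4a - 9b = -8.
Solving simultaneously gives a = 83/14, b = 74/21.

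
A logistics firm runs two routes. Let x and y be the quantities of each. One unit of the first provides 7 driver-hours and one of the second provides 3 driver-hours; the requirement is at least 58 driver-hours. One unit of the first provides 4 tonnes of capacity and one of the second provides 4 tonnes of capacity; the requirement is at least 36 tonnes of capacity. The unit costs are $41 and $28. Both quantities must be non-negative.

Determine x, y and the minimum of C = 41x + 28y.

x = 31/4, y = 5/4, minimum C = 1411/4

Corner points and C = 41x + 28y:
  (0, 58/3) → C = 1624/3
  (9, 0) → C = 369
  (31/4, 5/4) → C = 1411/4
The feasible region is unbounded (it extends along (0, 1), (1, 0)), but C strictly increases along every unbounded feasible direction, so there is no improving ray and the minimum is attained at a vertex.

At the optimal vertex, 7x + 3y = 58 and 4x + 4y = 36.
Solving simultaneously gives x = 31/4, y = 5/4.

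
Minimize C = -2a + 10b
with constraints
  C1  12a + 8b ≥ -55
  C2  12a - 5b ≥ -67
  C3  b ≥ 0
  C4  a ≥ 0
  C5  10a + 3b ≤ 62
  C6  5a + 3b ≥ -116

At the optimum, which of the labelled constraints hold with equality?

C3 and C5

Corner points and C = -2a + 10b:
  (0, 67/5) → C = 134
  (109/86, 707/43) → C = 6961/43
  (0, 0) → C = 0
  (31/5, 0) → C = -62/5

The minimum is at (31/5, 0). Substituting into each constraint, equality holds for C3 and C5; the remaining constraints have slack.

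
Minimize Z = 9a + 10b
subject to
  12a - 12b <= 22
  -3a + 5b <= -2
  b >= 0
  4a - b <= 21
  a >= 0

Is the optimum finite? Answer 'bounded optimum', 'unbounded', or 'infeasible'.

bounded optimum

Corner points and Z = 9a + 10b:
  (43/12, 7/4) → Z = 199/4
  (11/6, 0) → Z = 33/2
  (2/3, 0) → Z = 6
The feasible region has finitely many vertices and no improving ray; the minimum is 6 at (2/3, 0).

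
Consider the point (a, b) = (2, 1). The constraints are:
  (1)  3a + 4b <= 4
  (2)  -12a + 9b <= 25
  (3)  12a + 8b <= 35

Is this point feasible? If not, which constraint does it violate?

not feasible — violates (1)

Constraint (1): 3a + 4b = 10, which is not ≤ 4. All other constraints are satisfied.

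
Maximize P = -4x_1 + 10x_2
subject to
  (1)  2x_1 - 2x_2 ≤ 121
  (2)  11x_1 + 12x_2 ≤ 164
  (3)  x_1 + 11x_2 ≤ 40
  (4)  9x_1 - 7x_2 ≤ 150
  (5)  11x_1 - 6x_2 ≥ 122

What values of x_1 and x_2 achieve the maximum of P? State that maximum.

Feasible corners and P = -4x_1 + 10x_2:
  (2948/185, -174/185) → P = -13532/185
  (136/11, 7/3) → P = -862/33
  (-2, -24) → P = -232

x_1 = 136/11, x_2 = 7/3, maximum P = -862/33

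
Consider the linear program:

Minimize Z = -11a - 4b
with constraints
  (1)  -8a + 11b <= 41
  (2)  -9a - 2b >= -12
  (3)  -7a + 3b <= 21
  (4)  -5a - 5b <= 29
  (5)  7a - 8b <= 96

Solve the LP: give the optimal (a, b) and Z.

a = 10/23, b = 93/23, minimum Z = -482/23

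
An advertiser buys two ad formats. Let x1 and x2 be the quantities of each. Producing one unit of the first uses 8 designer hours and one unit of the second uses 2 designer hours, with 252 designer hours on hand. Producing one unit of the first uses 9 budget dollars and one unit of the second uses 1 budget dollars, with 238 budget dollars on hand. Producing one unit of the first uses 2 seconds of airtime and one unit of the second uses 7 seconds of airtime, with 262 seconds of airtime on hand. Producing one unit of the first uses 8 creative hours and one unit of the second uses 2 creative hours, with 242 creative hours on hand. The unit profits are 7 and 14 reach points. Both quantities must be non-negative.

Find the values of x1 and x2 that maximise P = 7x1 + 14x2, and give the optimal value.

x1 = 45/2, x2 = 31, maximum P = 1183/2

Vertices and P = 7x1 + 14x2:
  (0, 0) → P = 0
  (0, 262/7) → P = 524
  (238/9, 0) → P = 1666/9
  (117/5, 137/5) → P = 2737/5
  (45/2, 31) → P = 1183/2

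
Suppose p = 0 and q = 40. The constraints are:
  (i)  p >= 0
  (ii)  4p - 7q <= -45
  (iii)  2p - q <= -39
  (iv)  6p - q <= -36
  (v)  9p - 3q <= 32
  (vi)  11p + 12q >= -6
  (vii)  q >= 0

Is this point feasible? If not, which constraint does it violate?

feasible

(i): 0 ≥ 0 ✓
(ii): -280 ≤ -45 ✓
(iii): -40 ≤ -39 ✓
(iv): -40 ≤ -36 ✓
(v): -120 ≤ 32 ✓
(vi): 480 ≥ -6 ✓
(vii): 40 ≥ 0 ✓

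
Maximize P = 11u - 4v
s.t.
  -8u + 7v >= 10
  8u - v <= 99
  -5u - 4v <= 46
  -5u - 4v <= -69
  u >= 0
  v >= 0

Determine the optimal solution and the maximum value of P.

Extreme points and P = 11u - 4v:
  (703/48, 109/6) → P = 1415/16
  (443/67, 602/67) → P = 2465/67
  (0, 69/4) → P = -69
The feasible region is unbounded (it extends along (0, 1), (1, 8)), but P strictly decreases along every unbounded feasible direction, so there is no improving ray and the maximum is attained at a vertex.

u = 703/48, v = 109/6, maximum P = 1415/16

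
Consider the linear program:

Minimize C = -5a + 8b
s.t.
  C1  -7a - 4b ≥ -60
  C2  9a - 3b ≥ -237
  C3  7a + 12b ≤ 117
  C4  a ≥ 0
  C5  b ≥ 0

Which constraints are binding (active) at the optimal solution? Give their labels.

C1 and C5

Extreme points and C = -5a + 8b:
  (9/2, 57/8) → C = 69/2
  (60/7, 0) → C = -300/7
  (0, 39/4) → C = 78
  (0, 0) → C = 0

The minimum is at (60/7, 0). Substituting into each constraint, equality holds for C1 and C5; the remaining constraints have slack.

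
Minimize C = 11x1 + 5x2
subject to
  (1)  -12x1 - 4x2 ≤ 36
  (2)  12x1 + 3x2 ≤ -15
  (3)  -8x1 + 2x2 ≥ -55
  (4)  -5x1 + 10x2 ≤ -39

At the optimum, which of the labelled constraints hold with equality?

(1) and (3)

Extreme points and C = 11x1 + 5x2:
  (37/14, -237/14) → C = -389/7
  (-51/35, -162/35) → C = -1371/35
  (45/16, -65/4) → C = -805/16
  (-11/45, -181/45) → C = -114/5

The minimum is at (37/14, -237/14). Substituting into each constraint, equality holds for (1) and (3); the remaining constraints have slack.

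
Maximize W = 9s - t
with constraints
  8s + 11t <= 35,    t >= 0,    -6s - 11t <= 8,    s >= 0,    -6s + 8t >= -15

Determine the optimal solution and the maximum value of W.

s = 89/26, t = 9/13, maximum W = 783/26

Extreme points and W = 9s - t:
  (0, 35/11) → W = -35/11
  (89/26, 9/13) → W = 783/26
  (0, 0) → W = 0
  (5/2, 0) → W = 45/2

At the optimal vertex, 8s + 11t = 35 and -6s + 8t = -15.
Solving simultaneously gives s = 89/26, t = 9/13.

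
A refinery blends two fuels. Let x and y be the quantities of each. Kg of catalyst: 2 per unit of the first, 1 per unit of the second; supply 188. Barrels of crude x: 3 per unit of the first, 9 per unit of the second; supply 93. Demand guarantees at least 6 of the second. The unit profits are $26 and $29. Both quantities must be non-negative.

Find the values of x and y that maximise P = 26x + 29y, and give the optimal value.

x = 13, y = 6, maximum P = 512

Corner points and P = 26x + 29y:
  (0, 31/3) → P = 899/3
  (0, 6) → P = 174
  (13, 6) → P = 512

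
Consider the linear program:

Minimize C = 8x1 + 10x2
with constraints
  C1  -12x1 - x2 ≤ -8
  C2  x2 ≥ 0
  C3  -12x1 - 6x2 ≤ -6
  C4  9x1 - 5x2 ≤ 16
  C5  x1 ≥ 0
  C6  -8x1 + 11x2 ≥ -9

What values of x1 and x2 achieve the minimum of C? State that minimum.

Corner points and C = 8x1 + 10x2:
  (2/3, 0) → C = 16/3
  (0, 8) → C = 80
  (9/8, 0) → C = 9
  (131/59, 47/59) → C = 1518/59
The feasible region is unbounded (it extends along (0, 1), (5, 9)), but C strictly increases along every unbounded feasible direction, so there is no improving ray and the minimum is attained at a vertex.

At the optimal vertex, -12x1 - x2 = -8 and x2 = 0.
Solving simultaneously gives x1 = 2/3, x2 = 0.

x1 = 2/3, x2 = 0, minimum C = 16/3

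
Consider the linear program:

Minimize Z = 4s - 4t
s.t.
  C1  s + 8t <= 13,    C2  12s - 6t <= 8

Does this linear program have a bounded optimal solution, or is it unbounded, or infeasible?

From the feasible point (71/51, 74/51), moving in the direction (-8, 1) keeps every constraint satisfied while Z decreases without bound.

unbounded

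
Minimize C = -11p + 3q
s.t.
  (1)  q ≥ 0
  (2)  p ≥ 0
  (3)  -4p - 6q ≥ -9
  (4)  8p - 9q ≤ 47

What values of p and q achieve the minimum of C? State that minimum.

Feasible corners and C = -11p + 3q:
  (0, 0) → C = 0
  (9/4, 0) → C = -99/4
  (0, 3/2) → C = 9/2

The binding constraints are q = 0 and -4p - 6q = -9.
Solving simultaneously gives p = 9/4, q = 0.

p = 9/4, q = 0, minimum C = -99/4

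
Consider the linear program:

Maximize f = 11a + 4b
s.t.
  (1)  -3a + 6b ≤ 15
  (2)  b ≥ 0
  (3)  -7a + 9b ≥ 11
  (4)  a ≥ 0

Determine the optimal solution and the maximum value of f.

Extreme points and f = 11a + 4b:
  (23/5, 24/5) → f = 349/5
  (0, 5/2) → f = 10
  (0, 11/9) → f = 44/9

The optimum lies where -3a + 6b = 15 and -7a + 9b = 11.
Solving simultaneously gives a = 23/5, b = 24/5.

a = 23/5, b = 24/5, maximum f = 349/5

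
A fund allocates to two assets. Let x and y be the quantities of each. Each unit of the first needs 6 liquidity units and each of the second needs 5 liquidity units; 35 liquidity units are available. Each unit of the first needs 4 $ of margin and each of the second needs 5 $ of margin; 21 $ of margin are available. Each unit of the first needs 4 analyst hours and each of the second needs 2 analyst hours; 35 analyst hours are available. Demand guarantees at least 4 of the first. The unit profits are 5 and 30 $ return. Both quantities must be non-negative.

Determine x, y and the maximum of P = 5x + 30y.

Feasible corners and P = 5x + 30y:
  (21/4, 0) → P = 105/4
  (4, 0) → P = 20
  (4, 1) → P = 50

x = 4, y = 1, maximum P = 50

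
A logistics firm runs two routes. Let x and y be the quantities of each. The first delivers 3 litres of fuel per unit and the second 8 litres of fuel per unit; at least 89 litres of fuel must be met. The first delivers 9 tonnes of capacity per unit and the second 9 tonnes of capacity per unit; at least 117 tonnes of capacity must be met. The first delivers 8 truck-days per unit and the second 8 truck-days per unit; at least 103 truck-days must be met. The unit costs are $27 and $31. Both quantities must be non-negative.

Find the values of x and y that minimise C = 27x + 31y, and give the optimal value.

Vertices and C = 27x + 31y:
  (0, 13) → C = 403
  (89/3, 0) → C = 801
  (3, 10) → C = 391
The feasible region is unbounded (it extends along (0, 1), (1, 0)), but C strictly increases along every unbounded feasible direction, so there is no improving ray and the minimum is attained at a vertex.

The optimum lies where 3x + 8y = 89 and 9x + 9y = 117.
Solving simultaneously gives x = 3, y = 10.

x = 3, y = 10, minimum C = 391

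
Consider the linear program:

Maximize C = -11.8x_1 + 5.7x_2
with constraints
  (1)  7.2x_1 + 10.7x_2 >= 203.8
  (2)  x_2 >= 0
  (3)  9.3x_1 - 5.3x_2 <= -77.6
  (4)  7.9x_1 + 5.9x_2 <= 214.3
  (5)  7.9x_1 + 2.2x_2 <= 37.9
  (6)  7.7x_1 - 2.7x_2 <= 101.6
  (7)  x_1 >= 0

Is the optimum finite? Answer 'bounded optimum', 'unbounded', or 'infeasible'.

infeasible

The boundaries 7.2x_1 + 10.7x_2 = 203.8 and 9.3x_1 - 5.3x_2 = -77.6 meet at (24982/13767, 81802/4589), but that point violates 7.9x_1 + 2.2x_2 ≤ 37.9. Every candidate vertex is excluded by some other constraint, so the feasible region is empty.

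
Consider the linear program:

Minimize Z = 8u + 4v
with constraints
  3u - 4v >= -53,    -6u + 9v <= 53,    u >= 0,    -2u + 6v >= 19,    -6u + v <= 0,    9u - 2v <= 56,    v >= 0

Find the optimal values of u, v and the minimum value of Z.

Vertices and Z = 8u + 4v:
  (53/48, 53/8) → Z = 106/3
  (610/69, 271/23) → Z = 8132/69
  (19/34, 57/17) → Z = 304/17
  (187/25, 283/50) → Z = 2062/25

u = 19/34, v = 57/17, minimum Z = 304/17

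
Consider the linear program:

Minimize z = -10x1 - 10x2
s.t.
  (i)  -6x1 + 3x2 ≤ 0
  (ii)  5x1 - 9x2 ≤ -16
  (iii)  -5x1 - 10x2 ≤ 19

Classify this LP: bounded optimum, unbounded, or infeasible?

unbounded

From the feasible point (16/13, 32/13), moving in the direction (9, 5) keeps every constraint satisfied while z decreases without bound.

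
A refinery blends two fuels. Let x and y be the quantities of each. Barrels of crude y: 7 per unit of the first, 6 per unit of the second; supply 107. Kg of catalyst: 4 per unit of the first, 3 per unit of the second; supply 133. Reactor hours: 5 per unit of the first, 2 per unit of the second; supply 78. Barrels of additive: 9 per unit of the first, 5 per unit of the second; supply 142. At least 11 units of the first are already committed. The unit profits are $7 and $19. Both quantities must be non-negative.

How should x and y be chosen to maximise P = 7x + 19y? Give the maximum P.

x = 11, y = 5, maximum P = 172

Vertices and P = 7x + 19y:
  (107/7, 0) → P = 107
  (11, 0) → P = 77
  (11, 5) → P = 172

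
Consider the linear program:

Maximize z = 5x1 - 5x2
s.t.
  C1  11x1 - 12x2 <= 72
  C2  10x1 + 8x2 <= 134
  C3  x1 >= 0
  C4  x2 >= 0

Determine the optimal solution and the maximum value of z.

Feasible corners and z = 5x1 - 5x2:
  (21/2, 29/8) → z = 275/8
  (72/11, 0) → z = 360/11
  (0, 67/4) → z = -335/4
  (0, 0) → z = 0

x1 = 21/2, x2 = 29/8, maximum z = 275/8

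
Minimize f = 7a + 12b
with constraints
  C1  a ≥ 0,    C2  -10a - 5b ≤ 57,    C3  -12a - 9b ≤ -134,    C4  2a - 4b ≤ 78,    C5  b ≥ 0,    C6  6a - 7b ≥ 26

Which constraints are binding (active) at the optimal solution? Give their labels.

Vertices and f = 7a + 12b:
  (67/6, 0) → f = 469/6
  (586/69, 82/23) → f = 7054/69
  (39, 0) → f = 273
The feasible region is unbounded (it extends along (2, 1), (7, 6)), but f strictly increases along every unbounded feasible direction, so there is no improving ray and the minimum is attained at a vertex.

The minimum is at (67/6, 0). Substituting into each constraint, equality holds for C3 and C5; the remaining constraints have slack.

C3 and C5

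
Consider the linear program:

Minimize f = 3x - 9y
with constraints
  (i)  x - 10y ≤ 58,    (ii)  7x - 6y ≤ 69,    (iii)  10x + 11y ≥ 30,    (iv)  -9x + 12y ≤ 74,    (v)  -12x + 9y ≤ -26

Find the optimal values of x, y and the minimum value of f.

x = 212/5, y = 1139/30, minimum f = -429/2

Vertices and f = 3x - 9y:
  (939/137, -480/137) → f = 7137/137
  (212/5, 1139/30) → f = -429/2
  (278/111, 50/111) → f = 128/37
  (326/21, 374/21) → f = -796/7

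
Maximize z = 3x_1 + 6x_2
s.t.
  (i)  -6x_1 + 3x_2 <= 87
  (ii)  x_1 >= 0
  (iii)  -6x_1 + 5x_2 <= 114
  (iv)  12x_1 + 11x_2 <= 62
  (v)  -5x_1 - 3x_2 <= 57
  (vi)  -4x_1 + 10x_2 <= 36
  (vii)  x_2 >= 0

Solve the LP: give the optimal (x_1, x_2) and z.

x_1 = 56/41, x_2 = 170/41, maximum z = 1188/41

The binding constraints are 12x_1 + 11x_2 = 62 and -4x_1 + 10x_2 = 36.
Solving simultaneously gives x_1 = 56/41, x_2 = 170/41.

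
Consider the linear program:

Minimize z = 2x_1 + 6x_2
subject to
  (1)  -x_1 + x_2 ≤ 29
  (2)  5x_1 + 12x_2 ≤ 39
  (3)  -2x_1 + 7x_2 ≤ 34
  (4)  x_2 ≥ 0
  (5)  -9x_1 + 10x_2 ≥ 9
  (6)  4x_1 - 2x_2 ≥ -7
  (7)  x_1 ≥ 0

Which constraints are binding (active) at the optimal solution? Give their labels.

(5) and (7)

Vertices and z = 2x_1 + 6x_2:
  (141/79, 198/79) → z = 1470/79
  (0, 13/4) → z = 39/2
  (0, 9/10) → z = 27/5

The minimum is at (0, 9/10). Substituting into each constraint, equality holds for (5) and (7); the remaining constraints have slack.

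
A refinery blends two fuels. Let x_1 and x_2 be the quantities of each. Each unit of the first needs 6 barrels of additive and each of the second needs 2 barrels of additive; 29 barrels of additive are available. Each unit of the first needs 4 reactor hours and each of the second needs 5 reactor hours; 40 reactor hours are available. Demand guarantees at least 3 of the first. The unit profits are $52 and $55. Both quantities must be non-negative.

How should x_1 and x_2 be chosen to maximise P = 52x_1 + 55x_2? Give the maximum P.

x_1 = 3, x_2 = 11/2, maximum P = 917/2

Feasible corners and P = 52x_1 + 55x_2:
  (29/6, 0) → P = 754/3
  (3, 0) → P = 156
  (3, 11/2) → P = 917/2

The optimum lies where 6x_1 + 2x_2 = 29 and x_1 = 3.
Solving simultaneously gives x_1 = 3, x_2 = 11/2.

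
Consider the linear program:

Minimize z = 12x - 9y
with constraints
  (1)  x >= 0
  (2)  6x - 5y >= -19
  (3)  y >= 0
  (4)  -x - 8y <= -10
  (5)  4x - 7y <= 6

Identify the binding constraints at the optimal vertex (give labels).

Extreme points and z = 12x - 9y:
  (0, 19/5) → z = -171/5
  (0, 5/4) → z = -45/4
  (118/39, 34/39) → z = 370/13
The feasible region is unbounded (it extends along (7, 4), (5, 6)), but z strictly increases along every unbounded feasible direction, so there is no improving ray and the minimum is attained at a vertex.

The minimum is at (0, 19/5). Substituting into each constraint, equality holds for (1) and (2); the remaining constraints have slack.

(1) and (2)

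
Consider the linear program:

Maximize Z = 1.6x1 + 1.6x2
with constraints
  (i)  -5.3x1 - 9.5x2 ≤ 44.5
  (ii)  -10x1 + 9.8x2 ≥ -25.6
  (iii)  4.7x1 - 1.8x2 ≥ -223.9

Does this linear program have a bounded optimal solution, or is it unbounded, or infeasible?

From the feasible point (-3215/2449, -9678/2449), moving in the direction (9.8, 10) keeps every constraint satisfied while Z increases without bound.

unbounded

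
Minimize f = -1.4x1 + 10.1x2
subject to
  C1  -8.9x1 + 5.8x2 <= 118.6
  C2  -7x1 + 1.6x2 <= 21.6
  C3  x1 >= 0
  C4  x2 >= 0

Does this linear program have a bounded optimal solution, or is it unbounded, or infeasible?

From the feasible point (1612/659, 15949/659), moving in the direction (1, 0) keeps every constraint satisfied while f decreases without bound.

unbounded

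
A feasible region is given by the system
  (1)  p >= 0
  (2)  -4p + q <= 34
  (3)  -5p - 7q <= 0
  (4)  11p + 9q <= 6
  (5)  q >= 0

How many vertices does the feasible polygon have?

Of the 10 pairwise boundary intersections, those satisfying every inequality are:
  (0, 0)
  (0, 2/3)
  (6/11, 0)

3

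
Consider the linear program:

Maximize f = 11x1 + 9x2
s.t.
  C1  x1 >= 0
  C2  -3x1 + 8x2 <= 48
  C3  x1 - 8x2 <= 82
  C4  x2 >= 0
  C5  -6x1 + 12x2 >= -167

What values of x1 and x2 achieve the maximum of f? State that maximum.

Extreme points and f = 11x1 + 9x2:
  (0, 6) → f = 54
  (0, 0) → f = 0
  (478/3, 263/4) → f = 28133/12
  (167/6, 0) → f = 1837/6

At the optimal vertex, -3x1 + 8x2 = 48 and -6x1 + 12x2 = -167.
Solving simultaneously gives x1 = 478/3, x2 = 263/4.

x1 = 478/3, x2 = 263/4, maximum f = 28133/12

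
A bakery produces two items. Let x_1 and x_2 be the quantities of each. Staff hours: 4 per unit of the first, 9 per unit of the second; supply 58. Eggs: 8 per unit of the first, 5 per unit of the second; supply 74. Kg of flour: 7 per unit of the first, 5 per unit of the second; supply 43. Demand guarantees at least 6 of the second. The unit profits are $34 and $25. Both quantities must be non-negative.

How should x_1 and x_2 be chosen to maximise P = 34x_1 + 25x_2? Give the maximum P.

x_1 = 1, x_2 = 6, maximum P = 184

Feasible corners and P = 34x_1 + 25x_2:
  (0, 58/9) → P = 1450/9
  (0, 6) → P = 150
  (1, 6) → P = 184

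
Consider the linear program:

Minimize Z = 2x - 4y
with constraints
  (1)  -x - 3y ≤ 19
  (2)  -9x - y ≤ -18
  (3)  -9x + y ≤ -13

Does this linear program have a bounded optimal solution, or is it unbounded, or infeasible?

unbounded

From the feasible point (73/26, -189/26), moving in the direction (1, 9) keeps every constraint satisfied while Z decreases without bound.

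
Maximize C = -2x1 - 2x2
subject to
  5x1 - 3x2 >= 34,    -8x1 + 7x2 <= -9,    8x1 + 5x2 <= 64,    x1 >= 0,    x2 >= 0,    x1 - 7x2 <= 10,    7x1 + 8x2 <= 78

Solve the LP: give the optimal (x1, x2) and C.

x1 = 34/5, x2 = 0, maximum C = -68/5

Extreme points and C = -2x1 - 2x2:
  (362/49, 48/49) → C = -820/49
  (34/5, 0) → C = -68/5
  (8, 0) → C = -16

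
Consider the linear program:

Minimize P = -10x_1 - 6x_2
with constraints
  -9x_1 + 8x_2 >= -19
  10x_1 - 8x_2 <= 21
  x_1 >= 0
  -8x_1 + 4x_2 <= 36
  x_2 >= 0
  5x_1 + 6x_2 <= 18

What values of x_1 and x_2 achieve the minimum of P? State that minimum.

The binding constraints are 10x_1 - 8x_2 = 21 and 5x_1 + 6x_2 = 18.
Solving simultaneously gives x_1 = 27/10, x_2 = 3/4.

x_1 = 27/10, x_2 = 3/4, minimum P = -63/2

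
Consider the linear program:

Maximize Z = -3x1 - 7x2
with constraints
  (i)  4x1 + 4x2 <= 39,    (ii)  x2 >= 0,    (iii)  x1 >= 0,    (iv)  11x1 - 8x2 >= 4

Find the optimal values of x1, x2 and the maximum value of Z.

x1 = 4/11, x2 = 0, maximum Z = -12/11

Feasible corners and Z = -3x1 - 7x2:
  (39/4, 0) → Z = -117/4
  (82/19, 413/76) → Z = -3875/76
  (4/11, 0) → Z = -12/11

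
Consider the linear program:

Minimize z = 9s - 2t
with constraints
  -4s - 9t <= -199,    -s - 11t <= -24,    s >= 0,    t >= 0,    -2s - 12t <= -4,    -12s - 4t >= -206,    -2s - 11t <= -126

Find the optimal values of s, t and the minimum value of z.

s = 0, t = 103/2, minimum z = -103

Extreme points and z = 9s - 2t:
  (0, 199/9) → z = -398/9
  (23/2, 17) → z = 139/2
  (0, 103/2) → z = -103

The optimum lies where s = 0 and -12s - 4t = -206.
Solving simultaneously gives s = 0, t = 103/2.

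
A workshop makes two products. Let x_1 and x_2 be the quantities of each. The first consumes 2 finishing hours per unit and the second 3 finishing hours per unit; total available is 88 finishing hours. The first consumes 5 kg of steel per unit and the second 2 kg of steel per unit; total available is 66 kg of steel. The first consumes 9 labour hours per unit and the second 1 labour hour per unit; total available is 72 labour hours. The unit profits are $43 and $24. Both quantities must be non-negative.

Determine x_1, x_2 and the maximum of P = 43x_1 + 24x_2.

Corner points and P = 43x_1 + 24x_2:
  (0, 0) → P = 0
  (0, 88/3) → P = 704
  (8, 0) → P = 344
  (2, 28) → P = 758
  (6, 18) → P = 690

The optimum lies where 2x_1 + 3x_2 = 88 and 5x_1 + 2x_2 = 66.
Solving simultaneously gives x_1 = 2, x_2 = 28.

x_1 = 2, x_2 = 28, maximum P = 758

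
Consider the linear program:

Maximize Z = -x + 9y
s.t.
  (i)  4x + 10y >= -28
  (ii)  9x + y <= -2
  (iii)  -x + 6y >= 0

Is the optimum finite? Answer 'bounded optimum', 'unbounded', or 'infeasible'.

From the feasible point (-84/17, -14/17), moving in the direction (-1, 9) keeps every constraint satisfied while Z increases without bound.

unbounded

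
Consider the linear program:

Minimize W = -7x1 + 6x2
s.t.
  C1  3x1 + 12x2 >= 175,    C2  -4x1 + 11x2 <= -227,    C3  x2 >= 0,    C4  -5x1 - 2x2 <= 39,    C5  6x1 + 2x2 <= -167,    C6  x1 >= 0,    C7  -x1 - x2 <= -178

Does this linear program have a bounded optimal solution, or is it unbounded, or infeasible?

infeasible

The boundaries -4x1 + 11x2 = -227 and -x1 - x2 = -178 meet at (437/3, 97/3), but that point violates 6x1 + 2x2 ≤ -167. Every candidate vertex is excluded by some other constraint, so the feasible region is empty.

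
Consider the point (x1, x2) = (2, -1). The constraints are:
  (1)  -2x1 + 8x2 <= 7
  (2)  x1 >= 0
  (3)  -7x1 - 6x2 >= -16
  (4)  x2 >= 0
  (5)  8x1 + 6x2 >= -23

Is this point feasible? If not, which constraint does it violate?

Constraint (4): x2 = -1, which is not ≥ 0. All other constraints are satisfied.

not feasible — violates (4)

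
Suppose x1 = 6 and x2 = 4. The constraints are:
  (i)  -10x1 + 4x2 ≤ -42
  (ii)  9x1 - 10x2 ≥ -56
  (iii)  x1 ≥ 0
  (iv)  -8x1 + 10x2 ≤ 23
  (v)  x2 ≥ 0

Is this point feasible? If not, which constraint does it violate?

(i): -44 ≤ -42 ✓
(ii): 14 ≥ -56 ✓
(iii): 6 ≥ 0 ✓
(iv): -8 ≤ 23 ✓
(v): 4 ≥ 0 ✓

feasible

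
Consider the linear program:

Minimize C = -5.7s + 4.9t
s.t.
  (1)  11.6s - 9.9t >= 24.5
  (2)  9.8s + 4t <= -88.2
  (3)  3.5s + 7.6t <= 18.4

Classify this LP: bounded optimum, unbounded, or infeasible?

From the feasible point (-38759/7171, -63161/7171), moving in the direction (-9.9, -11.6) keeps every constraint satisfied while C decreases without bound.

unbounded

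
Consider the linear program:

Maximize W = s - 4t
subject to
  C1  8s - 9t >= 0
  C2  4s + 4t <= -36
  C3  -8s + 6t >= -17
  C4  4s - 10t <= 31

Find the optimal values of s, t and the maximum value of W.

s = -279/44, t = -62/11, maximum W = 713/44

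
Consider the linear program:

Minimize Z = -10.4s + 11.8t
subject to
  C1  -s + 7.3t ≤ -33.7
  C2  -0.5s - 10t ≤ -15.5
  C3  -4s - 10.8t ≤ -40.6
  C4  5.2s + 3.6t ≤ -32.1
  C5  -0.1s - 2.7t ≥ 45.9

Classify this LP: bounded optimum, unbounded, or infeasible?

The boundaries -0.5s - 10t = -15.5 and -0.1s - 2.7t = 45.9 meet at (1431, -70), but that point violates 5.2s + 3.6t ≤ -32.1. Every candidate vertex is excluded by some other constraint, so the feasible region is empty.

infeasible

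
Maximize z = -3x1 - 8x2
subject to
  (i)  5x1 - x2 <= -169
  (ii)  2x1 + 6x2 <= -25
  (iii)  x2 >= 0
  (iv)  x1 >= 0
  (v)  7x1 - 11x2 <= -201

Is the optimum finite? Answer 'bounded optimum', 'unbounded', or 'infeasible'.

The boundaries 5x1 - x2 = -169 and 2x1 + 6x2 = -25 meet at (-1039/32, 213/32), but that point violates x1 ≥ 0. Every candidate vertex is excluded by some other constraint, so the feasible region is empty.

infeasible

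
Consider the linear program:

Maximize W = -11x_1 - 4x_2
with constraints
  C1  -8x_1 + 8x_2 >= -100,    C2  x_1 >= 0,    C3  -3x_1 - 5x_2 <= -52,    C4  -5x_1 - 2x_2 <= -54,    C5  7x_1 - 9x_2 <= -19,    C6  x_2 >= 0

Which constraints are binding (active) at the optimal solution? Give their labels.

C2 and C4

Extreme points and W = -11x_1 - 4x_2:
  (263/4, 213/4) → W = -3745/4
  (0, 27) → W = -108
  (448/59, 473/59) → W = -6820/59
The feasible region is unbounded (it extends along (0, 1), (1, 1)), but W strictly decreases along every unbounded feasible direction, so there is no improving ray and the maximum is attained at a vertex.

The maximum is at (0, 27). Substituting into each constraint, equality holds for C2 and C4; the remaining constraints have slack.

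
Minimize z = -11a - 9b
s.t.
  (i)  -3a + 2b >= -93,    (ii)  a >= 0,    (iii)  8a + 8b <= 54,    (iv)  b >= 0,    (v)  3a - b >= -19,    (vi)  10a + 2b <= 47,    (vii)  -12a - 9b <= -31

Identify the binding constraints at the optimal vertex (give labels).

Feasible corners and z = -11a - 9b:
  (0, 27/4) → z = -243/4
  (0, 31/9) → z = -31
  (67/16, 41/16) → z = -553/8
  (47/10, 0) → z = -517/10
  (31/12, 0) → z = -341/12

The minimum is at (67/16, 41/16). Substituting into each constraint, equality holds for (iii) and (vi); the remaining constraints have slack.

(iii) and (vi)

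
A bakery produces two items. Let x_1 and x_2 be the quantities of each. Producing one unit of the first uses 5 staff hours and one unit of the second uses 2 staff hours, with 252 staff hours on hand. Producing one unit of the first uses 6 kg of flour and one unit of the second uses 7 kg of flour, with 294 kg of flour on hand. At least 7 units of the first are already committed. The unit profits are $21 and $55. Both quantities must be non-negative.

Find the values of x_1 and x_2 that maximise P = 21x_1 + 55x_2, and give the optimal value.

x_1 = 7, x_2 = 36, maximum P = 2127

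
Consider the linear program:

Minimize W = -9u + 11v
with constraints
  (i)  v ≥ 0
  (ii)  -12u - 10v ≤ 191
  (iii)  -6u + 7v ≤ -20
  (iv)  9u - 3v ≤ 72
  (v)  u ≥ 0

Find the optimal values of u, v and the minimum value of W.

The optimum lies where v = 0 and 9u - 3v = 72.
Solving simultaneously gives u = 8, v = 0.

u = 8, v = 0, minimum W = -72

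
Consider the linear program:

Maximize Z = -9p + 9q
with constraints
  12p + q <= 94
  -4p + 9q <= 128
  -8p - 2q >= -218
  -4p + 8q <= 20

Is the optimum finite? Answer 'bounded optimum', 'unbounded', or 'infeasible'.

From the feasible point (183/25, 154/25), moving in the direction (-8, -4) keeps every constraint satisfied while Z increases without bound.

unbounded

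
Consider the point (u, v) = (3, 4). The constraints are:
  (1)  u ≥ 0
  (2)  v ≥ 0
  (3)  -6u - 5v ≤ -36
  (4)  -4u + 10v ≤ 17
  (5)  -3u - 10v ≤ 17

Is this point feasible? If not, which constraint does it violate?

Constraint (4): -4u + 10v = 28, which is not ≤ 17. All other constraints are satisfied.

not feasible — violates (4)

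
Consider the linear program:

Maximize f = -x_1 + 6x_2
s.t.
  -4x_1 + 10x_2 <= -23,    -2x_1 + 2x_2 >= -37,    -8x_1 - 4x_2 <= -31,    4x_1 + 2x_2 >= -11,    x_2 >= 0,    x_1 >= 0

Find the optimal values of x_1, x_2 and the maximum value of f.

x_1 = 27, x_2 = 17/2, maximum f = 24

Feasible corners and f = -x_1 + 6x_2:
  (27, 17/2) → f = 24
  (23/4, 0) → f = -23/4
  (37/2, 0) → f = -37/2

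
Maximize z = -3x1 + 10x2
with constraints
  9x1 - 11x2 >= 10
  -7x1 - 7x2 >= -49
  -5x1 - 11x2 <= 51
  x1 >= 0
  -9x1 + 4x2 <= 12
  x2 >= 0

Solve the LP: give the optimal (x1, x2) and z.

Vertices and z = -3x1 + 10x2:
  (87/20, 53/20) → z = 269/20
  (10/9, 0) → z = -10/3
  (7, 0) → z = -21

The binding constraints are 9x1 - 11x2 = 10 and -7x1 - 7x2 = -49.
Solving simultaneously gives x1 = 87/20, x2 = 53/20.

x1 = 87/20, x2 = 53/20, maximum z = 269/20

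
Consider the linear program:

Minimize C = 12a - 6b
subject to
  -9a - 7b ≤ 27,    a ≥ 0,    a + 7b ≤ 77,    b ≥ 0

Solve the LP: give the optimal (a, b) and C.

a = 0, b = 11, minimum C = -66

Extreme points and C = 12a - 6b:
  (0, 11) → C = -66
  (0, 0) → C = 0
  (77, 0) → C = 924

The binding constraints are a = 0 and a + 7b = 77.
Solving simultaneously gives a = 0, b = 11.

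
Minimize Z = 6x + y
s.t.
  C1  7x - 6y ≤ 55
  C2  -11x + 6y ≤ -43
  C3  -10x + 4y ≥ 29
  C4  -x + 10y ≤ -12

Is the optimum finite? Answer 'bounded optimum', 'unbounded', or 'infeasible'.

The boundaries 7x - 6y = 55 and -11x + 6y = -43 meet at (-3, -38/3), but that point violates -10x + 4y ≥ 29. Every candidate vertex is excluded by some other constraint, so the feasible region is empty.

infeasible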